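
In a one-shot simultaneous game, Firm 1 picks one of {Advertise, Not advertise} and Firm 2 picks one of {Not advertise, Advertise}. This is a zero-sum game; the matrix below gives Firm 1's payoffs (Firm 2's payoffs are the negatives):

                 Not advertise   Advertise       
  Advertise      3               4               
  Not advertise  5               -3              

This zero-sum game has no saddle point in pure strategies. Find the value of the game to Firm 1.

v = 29/9

Set Firm 1's expected payoff from Advertise equal to that from Not advertise:
  Firm 1's payoff from Advertise: q·3 + (1−q)·4 = -q + 4
  Firm 1's payoff from Not advertise: q·5 + (1−q)·(-3) = 8q - 3
  -q + 4 = 8q - 3  ⇒  -9q = -7  ⇒  q = 7/9.
The value is Firm 1's expected payoff against this mix (using Advertise): (7/9)·3 + (2/9)·4 = 29/9.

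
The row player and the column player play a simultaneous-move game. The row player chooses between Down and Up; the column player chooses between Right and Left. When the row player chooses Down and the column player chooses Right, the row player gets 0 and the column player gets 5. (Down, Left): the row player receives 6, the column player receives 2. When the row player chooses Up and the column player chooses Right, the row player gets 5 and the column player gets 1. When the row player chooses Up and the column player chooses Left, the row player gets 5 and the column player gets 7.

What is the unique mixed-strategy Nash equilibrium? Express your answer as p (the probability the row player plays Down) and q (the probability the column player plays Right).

For the column player to be willing to mix, the column player must be indifferent between Right and Left, which pins down the row player's mix.
  the column player's payoff to Right: p·5 + (1−p)·1 = 4p + 1
  the column player's payoff to Left: p·2 + (1−p)·7 = -5p + 7
  4p + 1 = -5p + 7  ⇒  9p = 6  ⇒  p = 2/3.
The row player's indifference between Down and Up determines the column player's mixing probability q:
  the row player's payoff from Down: q·0 + (1−q)·6 = -6q + 6
  the row player's payoff from Up: q·5 + (1−q)·5 = 5
  -6q + 6 = 5  ⇒  -6q = -1  ⇒  q = 1/6.

p = 2/3, q = 1/6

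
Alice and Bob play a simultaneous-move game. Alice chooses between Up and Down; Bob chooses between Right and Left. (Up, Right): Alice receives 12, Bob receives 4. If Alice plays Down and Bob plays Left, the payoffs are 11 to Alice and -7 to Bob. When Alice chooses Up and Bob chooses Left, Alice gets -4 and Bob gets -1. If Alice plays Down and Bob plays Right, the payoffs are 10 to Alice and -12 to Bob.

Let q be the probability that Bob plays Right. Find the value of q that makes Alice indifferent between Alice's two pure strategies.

q = 15/17

Set Alice's expected payoff from Up equal to that from Down:
  Alice's payoff to Up: q·12 + (1−q)·(-4) = 16q - 4
  Alice's payoff to Down: q·10 + (1−q)·11 = -q + 11
  16q - 4 = -q + 11  ⇒  17q = 15  ⇒  q = 15/17.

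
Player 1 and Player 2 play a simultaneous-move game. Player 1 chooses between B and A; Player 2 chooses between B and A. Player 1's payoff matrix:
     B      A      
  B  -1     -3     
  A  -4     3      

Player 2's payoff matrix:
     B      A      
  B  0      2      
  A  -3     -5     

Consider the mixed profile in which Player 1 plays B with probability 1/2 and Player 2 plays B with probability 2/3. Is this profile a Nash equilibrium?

Check Player 2's indifference given Player 1's mix p = 1/2:
  payoff from B = -3/2; payoff from A = -3/2 — equal.
Check Player 1's indifference given Player 2's mix q = 2/3:
  payoff from B = -5/3; payoff from A = -5/3 — equal.
Both players are indifferent, so neither can profitably deviate.

Yes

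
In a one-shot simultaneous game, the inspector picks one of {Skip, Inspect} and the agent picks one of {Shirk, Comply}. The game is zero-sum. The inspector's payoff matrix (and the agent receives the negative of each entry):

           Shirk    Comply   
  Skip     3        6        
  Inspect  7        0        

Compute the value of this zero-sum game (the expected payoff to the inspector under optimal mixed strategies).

v = 21/5

For the inspector to be willing to mix, the inspector must be indifferent between Skip and Inspect, which pins down the agent's mix.
  the inspector's payoff from Skip: q·3 + (1−q)·6 = -3q + 6
  the inspector's payoff from Inspect: q·7 + (1−q)·0 = 7q
  -3q + 6 = 7q  ⇒  -10q = -6  ⇒  q = 3/5.
The value is the inspector's expected payoff against this mix (using Skip): (3/5)·3 + (2/5)·6 = 21/5.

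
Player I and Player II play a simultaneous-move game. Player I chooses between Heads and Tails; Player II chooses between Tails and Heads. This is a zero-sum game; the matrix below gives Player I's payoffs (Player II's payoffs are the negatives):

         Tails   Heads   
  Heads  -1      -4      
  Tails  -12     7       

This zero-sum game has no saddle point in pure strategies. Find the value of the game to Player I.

In a mixed equilibrium Player I is indifferent between Heads and Tails; this condition fixes q.
  Player I's payoff to Heads: q·(-1) + (1−q)·(-4) = 3q - 4
  Player I's payoff to Tails: q·(-12) + (1−q)·7 = -19q + 7
  3q - 4 = -19q + 7  ⇒  22q = 11  ⇒  q = 1/2.
The value is Player I's expected payoff against this mix (using Heads): (1/2)·(-1) + (1/2)·(-4) = -5/2.

v = -5/2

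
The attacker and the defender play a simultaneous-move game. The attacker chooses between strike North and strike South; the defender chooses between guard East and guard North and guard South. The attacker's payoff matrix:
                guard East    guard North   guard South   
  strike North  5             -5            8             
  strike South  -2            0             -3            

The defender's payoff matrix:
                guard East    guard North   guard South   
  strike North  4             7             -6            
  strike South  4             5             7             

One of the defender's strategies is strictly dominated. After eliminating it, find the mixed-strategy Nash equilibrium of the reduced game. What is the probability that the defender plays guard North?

q = 11/16

The defender's strategy guard East is strictly dominated by guard North: 7 > 4 and 5 > 4. Eliminate guard East.
The defender's mix must leave the attacker indifferent between strike North and strike South.
  the attacker's payoff from strike North: q·(-5) + (1−q)·8 = -13q + 8
  the attacker's payoff from strike South: q·0 + (1−q)·(-3) = 3q - 3
  -13q + 8 = 3q - 3  ⇒  -16q = -11  ⇒  q = 11/16.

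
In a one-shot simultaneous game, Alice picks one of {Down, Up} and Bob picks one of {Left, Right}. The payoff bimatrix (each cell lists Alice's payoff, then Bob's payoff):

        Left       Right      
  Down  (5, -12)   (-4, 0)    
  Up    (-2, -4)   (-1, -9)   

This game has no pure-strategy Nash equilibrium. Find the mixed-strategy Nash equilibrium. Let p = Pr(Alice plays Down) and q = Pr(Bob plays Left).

p = 5/17, q = 3/10

Alice's mix must leave Bob indifferent between Left and Right.
  Bob's payoff from Left: p·(-12) + (1−p)·(-4) = -8p - 4
  Bob's payoff from Right: p·0 + (1−p)·(-9) = 9p - 9
  -8p - 4 = 9p - 9  ⇒  -17p = -5  ⇒  p = 5/17.
Alice's indifference between Down and Up determines Bob's mixing probability q:
  Alice's payoff to Down: q·5 + (1−q)·(-4) = 9q - 4
  Alice's payoff to Up: q·(-2) + (1−q)·(-1) = -q - 1
  9q - 4 = -q - 1  ⇒  10q = 3  ⇒  q = 3/10.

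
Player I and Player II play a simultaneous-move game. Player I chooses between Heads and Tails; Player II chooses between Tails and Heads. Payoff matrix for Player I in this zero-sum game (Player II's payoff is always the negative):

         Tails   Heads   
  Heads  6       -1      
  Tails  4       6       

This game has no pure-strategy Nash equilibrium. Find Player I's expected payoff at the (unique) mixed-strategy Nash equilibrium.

40/9

Player II's mix must leave Player I indifferent between Heads and Tails.
  Player I's payoff to Heads: q·6 + (1−q)·(-1) = 7q - 1
  Player I's payoff to Tails: q·4 + (1−q)·6 = -2q + 6
  7q - 1 = -2q + 6  ⇒  9q = 7  ⇒  q = 7/9.
At equilibrium Player I is indifferent across rows, so Player I's payoff equals the payoff from Heads: (7/9)·6 + (2/9)·(-1) = 40/9.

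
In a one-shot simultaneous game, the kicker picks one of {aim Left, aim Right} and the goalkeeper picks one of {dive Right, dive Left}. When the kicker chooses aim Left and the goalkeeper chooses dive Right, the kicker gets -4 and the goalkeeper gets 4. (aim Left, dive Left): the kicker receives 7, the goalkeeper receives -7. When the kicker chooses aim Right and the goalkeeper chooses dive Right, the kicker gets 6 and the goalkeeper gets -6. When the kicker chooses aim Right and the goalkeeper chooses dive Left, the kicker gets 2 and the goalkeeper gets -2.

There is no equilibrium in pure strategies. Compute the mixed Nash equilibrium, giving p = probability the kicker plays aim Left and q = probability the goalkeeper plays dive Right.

The kicker's mix must leave the goalkeeper indifferent between dive Right and dive Left.
  the goalkeeper's expected payoff from dive Right: p·4 + (1−p)·(-6) = 10p - 6
  the goalkeeper's expected payoff from dive Left: p·(-7) + (1−p)·(-2) = -5p - 2
  10p - 6 = -5p - 2  ⇒  15p = 4  ⇒  p = 4/15.
In a mixed equilibrium the kicker is indifferent between aim Left and aim Right; this condition fixes q.
  the kicker's payoff to aim Left: q·(-4) + (1−q)·7 = -11q + 7
  the kicker's payoff to aim Right: q·6 + (1−q)·2 = 4q + 2
  -11q + 7 = 4q + 2  ⇒  -15q = -5  ⇒  q = 1/3.

p = 4/15, q = 1/3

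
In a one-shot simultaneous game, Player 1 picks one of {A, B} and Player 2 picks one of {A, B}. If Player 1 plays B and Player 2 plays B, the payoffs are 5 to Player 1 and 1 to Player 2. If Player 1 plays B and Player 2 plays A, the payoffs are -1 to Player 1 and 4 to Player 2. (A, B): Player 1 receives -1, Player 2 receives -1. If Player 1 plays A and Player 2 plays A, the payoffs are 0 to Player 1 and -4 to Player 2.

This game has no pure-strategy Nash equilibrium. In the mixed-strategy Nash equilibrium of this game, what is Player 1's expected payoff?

Player 2's mix must leave Player 1 indifferent between A and B.
  Player 1's payoff from A: q·0 + (1−q)·(-1) = q - 1
  Player 1's payoff from B: q·(-1) + (1−q)·5 = -6q + 5
  q - 1 = -6q + 5  ⇒  7q = 6  ⇒  q = 6/7.
At equilibrium Player 1 is indifferent across rows, so Player 1's payoff equals the payoff from A: (6/7)·0 + (1/7)·(-1) = -1/7.

-1/7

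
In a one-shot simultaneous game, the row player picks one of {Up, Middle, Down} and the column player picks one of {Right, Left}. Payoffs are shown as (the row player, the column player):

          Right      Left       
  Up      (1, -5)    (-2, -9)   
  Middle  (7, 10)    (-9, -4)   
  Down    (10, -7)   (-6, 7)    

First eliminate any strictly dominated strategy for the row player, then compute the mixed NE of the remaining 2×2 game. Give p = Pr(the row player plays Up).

The row player's strategy Middle is strictly dominated by Down: 10 > 7 and -6 > -9. Eliminate Middle.
The row player's mix must leave the column player indifferent between Right and Left.
  the column player's payoff from Right: p·(-5) + (1−p)·(-7) = 2p - 7
  the column player's payoff from Left: p·(-9) + (1−p)·7 = -16p + 7
  2p - 7 = -16p + 7  ⇒  18p = 14  ⇒  p = 7/9.

p = 7/9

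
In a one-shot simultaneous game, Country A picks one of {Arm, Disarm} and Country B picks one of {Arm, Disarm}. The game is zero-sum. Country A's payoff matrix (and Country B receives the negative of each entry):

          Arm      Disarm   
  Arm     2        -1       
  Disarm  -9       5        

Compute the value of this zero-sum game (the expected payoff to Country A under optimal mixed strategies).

In a mixed equilibrium Country A is indifferent between Arm and Disarm; this condition fixes q.
  Country A's payoff to Arm: q·2 + (1−q)·(-1) = 3q - 1
  Country A's payoff to Disarm: q·(-9) + (1−q)·5 = -14q + 5
  3q - 1 = -14q + 5  ⇒  17q = 6  ⇒  q = 6/17.
The value is Country A's expected payoff against this mix (using Arm): (6/17)·2 + (11/17)·(-1) = 1/17.

v = 1/17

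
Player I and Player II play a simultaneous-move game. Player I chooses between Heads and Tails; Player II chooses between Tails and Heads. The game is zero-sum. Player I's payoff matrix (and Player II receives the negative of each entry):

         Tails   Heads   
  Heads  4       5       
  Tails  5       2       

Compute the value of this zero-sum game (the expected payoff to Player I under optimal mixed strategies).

v = 17/4

In a mixed equilibrium Player I is indifferent between Heads and Tails; this condition fixes q.
  Player I's payoff from Heads: q·4 + (1−q)·5 = -q + 5
  Player I's payoff from Tails: q·5 + (1−q)·2 = 3q + 2
  -q + 5 = 3q + 2  ⇒  -4q = -3  ⇒  q = 3/4.
The value is Player I's expected payoff against this mix (using Heads): (3/4)·4 + (1/4)·5 = 17/4.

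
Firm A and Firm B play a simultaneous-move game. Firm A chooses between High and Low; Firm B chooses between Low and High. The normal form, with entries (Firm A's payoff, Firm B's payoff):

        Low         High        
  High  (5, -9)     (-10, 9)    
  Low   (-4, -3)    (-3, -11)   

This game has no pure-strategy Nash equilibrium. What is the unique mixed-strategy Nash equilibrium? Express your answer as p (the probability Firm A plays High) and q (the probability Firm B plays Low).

In a mixed equilibrium Firm B is indifferent between Low and High; this condition fixes p.
  Firm B's payoff to Low: p·(-9) + (1−p)·(-3) = -6p - 3
  Firm B's payoff to High: p·9 + (1−p)·(-11) = 20p - 11
  -6p - 3 = 20p - 11  ⇒  -26p = -8  ⇒  p = 4/13.
Firm B's mix must leave Firm A indifferent between High and Low.
  Firm A's payoff from High: q·5 + (1−q)·(-10) = 15q - 10
  Firm A's payoff from Low: q·(-4) + (1−q)·(-3) = -q - 3
  15q - 10 = -q - 3  ⇒  16q = 7  ⇒  q = 7/16.

p = 4/13, q = 7/16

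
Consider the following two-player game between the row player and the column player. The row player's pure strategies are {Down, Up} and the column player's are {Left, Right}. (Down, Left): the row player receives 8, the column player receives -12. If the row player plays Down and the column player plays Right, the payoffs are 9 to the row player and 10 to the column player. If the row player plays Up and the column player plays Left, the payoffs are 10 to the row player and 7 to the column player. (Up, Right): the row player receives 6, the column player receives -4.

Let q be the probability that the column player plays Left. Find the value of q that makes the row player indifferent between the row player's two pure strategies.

q = 3/5

Set the row player's expected payoff from Down equal to that from Up:
  the row player's expected payoff from Down: q·8 + (1−q)·9 = -q + 9
  the row player's expected payoff from Up: q·10 + (1−q)·6 = 4q + 6
  -q + 9 = 4q + 6  ⇒  -5q = -3  ⇒  q = 3/5.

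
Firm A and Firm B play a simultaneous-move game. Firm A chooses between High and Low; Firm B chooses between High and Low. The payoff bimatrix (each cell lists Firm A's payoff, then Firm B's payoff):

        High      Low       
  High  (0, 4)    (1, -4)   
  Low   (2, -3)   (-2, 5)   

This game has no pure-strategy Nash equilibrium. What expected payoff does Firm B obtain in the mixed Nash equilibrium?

Firm A's mix must leave Firm B indifferent between High and Low.
  Firm B's payoff to High: p·4 + (1−p)·(-3) = 7p - 3
  Firm B's payoff to Low: p·(-4) + (1−p)·5 = -9p + 5
  7p - 3 = -9p + 5  ⇒  16p = 8  ⇒  p = 1/2.
At equilibrium Firm B is indifferent across columns, so Firm B's payoff equals the payoff from High: (1/2)·4 + (1/2)·(-3) = 1/2.

1/2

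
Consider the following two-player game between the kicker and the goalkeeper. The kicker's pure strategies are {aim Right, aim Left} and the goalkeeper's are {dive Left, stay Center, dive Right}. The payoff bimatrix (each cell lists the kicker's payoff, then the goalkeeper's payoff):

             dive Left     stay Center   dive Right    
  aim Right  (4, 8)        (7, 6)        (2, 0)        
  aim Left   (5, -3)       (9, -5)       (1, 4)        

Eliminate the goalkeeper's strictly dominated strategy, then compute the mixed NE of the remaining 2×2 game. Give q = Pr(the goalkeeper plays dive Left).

The goalkeeper's strategy stay Center is strictly dominated by dive Left: 8 > 6 and -3 > -5. Eliminate stay Center.
In a mixed equilibrium the kicker is indifferent between aim Right and aim Left; this condition fixes q.
  the kicker's payoff from aim Right: q·4 + (1−q)·2 = 2q + 2
  the kicker's payoff from aim Left: q·5 + (1−q)·1 = 4q + 1
  2q + 2 = 4q + 1  ⇒  -2q = -1  ⇒  q = 1/2.

q = 1/2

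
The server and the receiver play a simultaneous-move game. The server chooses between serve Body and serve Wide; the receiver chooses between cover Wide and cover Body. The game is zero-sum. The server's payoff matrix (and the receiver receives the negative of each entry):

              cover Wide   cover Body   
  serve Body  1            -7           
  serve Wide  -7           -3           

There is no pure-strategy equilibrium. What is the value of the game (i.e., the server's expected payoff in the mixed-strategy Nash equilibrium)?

v = -13/3

Set the server's expected payoff from serve Body equal to that from serve Wide:
  the server's payoff to serve Body: q·1 + (1−q)·(-7) = 8q - 7
  the server's payoff to serve Wide: q·(-7) + (1−q)·(-3) = -4q - 3
  8q - 7 = -4q - 3  ⇒  12q = 4  ⇒  q = 1/3.
The value is the server's expected payoff against this mix (using serve Body): (1/3)·1 + (2/3)·(-7) = -13/3.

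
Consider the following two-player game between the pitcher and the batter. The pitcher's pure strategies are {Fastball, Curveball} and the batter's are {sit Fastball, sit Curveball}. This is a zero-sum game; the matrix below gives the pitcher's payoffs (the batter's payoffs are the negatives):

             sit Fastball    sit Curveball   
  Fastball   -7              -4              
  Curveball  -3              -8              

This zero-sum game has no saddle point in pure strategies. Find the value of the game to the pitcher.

The batter's mix must leave the pitcher indifferent between Fastball and Curveball.
  the pitcher's payoff from Fastball: q·(-7) + (1−q)·(-4) = -3q - 4
  the pitcher's payoff from Curveball: q·(-3) + (1−q)·(-8) = 5q - 8
  -3q - 4 = 5q - 8  ⇒  -8q = -4  ⇒  q = 1/2.
The value is the pitcher's expected payoff against this mix (using Fastball): (1/2)·(-7) + (1/2)·(-4) = -11/2.

v = -11/2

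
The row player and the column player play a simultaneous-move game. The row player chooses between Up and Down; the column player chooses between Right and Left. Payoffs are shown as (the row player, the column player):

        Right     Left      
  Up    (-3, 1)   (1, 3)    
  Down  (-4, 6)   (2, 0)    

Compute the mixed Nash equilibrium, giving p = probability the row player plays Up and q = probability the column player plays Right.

Set the column player's expected payoff from Right equal to that from Left:
  the column player's expected payoff from Right: p·1 + (1−p)·6 = -5p + 6
  the column player's expected payoff from Left: p·3 + (1−p)·0 = 3p
  -5p + 6 = 3p  ⇒  -8p = -6  ⇒  p = 3/4.
In a mixed equilibrium the row player is indifferent between Up and Down; this condition fixes q.
  the row player's expected payoff from Up: q·(-3) + (1−q)·1 = -4q + 1
  the row player's expected payoff from Down: q·(-4) + (1−q)·2 = -6q + 2
  -4q + 1 = -6q + 2  ⇒  2q = 1  ⇒  q = 1/2.

p = 3/4, q = 1/2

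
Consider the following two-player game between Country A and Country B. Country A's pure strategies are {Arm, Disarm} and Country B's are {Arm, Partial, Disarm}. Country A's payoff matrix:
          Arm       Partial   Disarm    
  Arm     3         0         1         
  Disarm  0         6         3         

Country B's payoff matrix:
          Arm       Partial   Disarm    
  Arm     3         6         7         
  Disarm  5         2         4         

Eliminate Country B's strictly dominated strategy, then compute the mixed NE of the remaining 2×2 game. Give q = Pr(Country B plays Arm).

q = 2/5

Country B's strategy Partial is strictly dominated by Disarm: 7 > 6 and 4 > 2. Eliminate Partial.
Set Country A's expected payoff from Arm equal to that from Disarm:
  Country A's payoff to Arm: q·3 + (1−q)·1 = 2q + 1
  Country A's payoff to Disarm: q·0 + (1−q)·3 = -3q + 3
  2q + 1 = -3q + 3  ⇒  5q = 2  ⇒  q = 2/5.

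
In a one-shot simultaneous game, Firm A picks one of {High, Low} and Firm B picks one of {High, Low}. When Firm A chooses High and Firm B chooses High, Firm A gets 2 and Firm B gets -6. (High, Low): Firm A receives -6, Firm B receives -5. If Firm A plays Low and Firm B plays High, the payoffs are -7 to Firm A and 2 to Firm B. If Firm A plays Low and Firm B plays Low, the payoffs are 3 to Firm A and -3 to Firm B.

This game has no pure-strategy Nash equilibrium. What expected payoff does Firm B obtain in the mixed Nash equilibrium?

Set Firm B's expected payoff from High equal to that from Low:
  Firm B's expected payoff from High: p·(-6) + (1−p)·2 = -8p + 2
  Firm B's expected payoff from Low: p·(-5) + (1−p)·(-3) = -2p - 3
  -8p + 2 = -2p - 3  ⇒  -6p = -5  ⇒  p = 5/6.
At equilibrium Firm B is indifferent across columns, so Firm B's payoff equals the payoff from High: (5/6)·(-6) + (1/6)·2 = -14/3.

-14/3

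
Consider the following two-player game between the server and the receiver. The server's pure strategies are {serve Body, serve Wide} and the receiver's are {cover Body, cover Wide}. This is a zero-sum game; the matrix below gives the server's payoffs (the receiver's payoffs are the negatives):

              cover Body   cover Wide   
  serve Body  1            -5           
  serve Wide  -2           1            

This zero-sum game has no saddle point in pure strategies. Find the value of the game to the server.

The server's indifference between serve Body and serve Wide determines the receiver's mixing probability q:
  the server's expected payoff from serve Body: q·1 + (1−q)·(-5) = 6q - 5
  the server's expected payoff from serve Wide: q·(-2) + (1−q)·1 = -3q + 1
  6q - 5 = -3q + 1  ⇒  9q = 6  ⇒  q = 2/3.
The value is the server's expected payoff against this mix (using serve Body): (2/3)·1 + (1/3)·(-5) = -1.

v = -1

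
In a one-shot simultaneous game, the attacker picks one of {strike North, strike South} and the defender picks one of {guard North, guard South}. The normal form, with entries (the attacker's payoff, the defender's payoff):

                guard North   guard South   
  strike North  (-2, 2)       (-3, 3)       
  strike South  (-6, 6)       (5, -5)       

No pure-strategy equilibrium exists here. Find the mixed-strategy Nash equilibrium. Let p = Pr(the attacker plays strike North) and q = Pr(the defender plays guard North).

p = 11/12, q = 2/3

In a mixed equilibrium the defender is indifferent between guard North and guard South; this condition fixes p.
  the defender's payoff from guard North: p·2 + (1−p)·6 = -4p + 6
  the defender's payoff from guard South: p·3 + (1−p)·(-5) = 8p - 5
  -4p + 6 = 8p - 5  ⇒  -12p = -11  ⇒  p = 11/12.
Set the attacker's expected payoff from strike North equal to that from strike South:
  the attacker's payoff from strike North: q·(-2) + (1−q)·(-3) = q - 3
  the attacker's payoff from strike South: q·(-6) + (1−q)·5 = -11q + 5
  q - 3 = -11q + 5  ⇒  12q = 8  ⇒  q = 2/3.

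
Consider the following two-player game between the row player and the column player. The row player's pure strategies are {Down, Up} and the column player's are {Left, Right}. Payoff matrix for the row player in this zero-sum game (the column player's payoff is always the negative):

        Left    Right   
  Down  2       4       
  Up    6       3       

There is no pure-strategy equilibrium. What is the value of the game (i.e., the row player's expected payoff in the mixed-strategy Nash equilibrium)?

v = 18/5

The column player's mix must leave the row player indifferent between Down and Up.
  the row player's payoff from Down: q·2 + (1−q)·4 = -2q + 4
  the row player's payoff from Up: q·6 + (1−q)·3 = 3q + 3
  -2q + 4 = 3q + 3  ⇒  -5q = -1  ⇒  q = 1/5.
The value is the row player's expected payoff against this mix (using Down): (1/5)·2 + (4/5)·4 = 18/5.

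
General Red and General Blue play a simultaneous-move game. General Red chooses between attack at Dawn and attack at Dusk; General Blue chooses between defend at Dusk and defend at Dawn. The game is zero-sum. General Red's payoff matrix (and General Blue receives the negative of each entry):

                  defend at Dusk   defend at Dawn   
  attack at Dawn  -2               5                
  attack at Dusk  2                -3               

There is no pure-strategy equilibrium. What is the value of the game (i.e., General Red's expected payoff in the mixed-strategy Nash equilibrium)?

v = 1/3

General Red's indifference between attack at Dawn and attack at Dusk determines General Blue's mixing probability q:
  General Red's expected payoff from attack at Dawn: q·(-2) + (1−q)·5 = -7q + 5
  General Red's expected payoff from attack at Dusk: q·2 + (1−q)·(-3) = 5q - 3
  -7q + 5 = 5q - 3  ⇒  -12q = -8  ⇒  q = 2/3.
The value is General Red's expected payoff against this mix (using attack at Dawn): (2/3)·(-2) + (1/3)·5 = 1/3.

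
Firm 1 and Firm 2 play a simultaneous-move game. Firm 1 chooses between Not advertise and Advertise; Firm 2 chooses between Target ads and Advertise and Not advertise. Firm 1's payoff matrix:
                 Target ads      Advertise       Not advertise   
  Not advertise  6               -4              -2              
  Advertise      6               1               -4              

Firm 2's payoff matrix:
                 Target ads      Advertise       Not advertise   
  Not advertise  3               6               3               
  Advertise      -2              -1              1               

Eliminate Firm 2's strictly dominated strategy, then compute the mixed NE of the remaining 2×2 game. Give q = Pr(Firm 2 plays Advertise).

Firm 2's strategy Target ads is strictly dominated by Advertise: 6 > 3 and -1 > -2. Eliminate Target ads.
Firm 1's indifference between Not advertise and Advertise determines Firm 2's mixing probability q:
  Firm 1's payoff to Not advertise: q·(-4) + (1−q)·(-2) = -2q - 2
  Firm 1's payoff to Advertise: q·1 + (1−q)·(-4) = 5q - 4
  -2q - 2 = 5q - 4  ⇒  -7q = -2  ⇒  q = 2/7.

q = 2/7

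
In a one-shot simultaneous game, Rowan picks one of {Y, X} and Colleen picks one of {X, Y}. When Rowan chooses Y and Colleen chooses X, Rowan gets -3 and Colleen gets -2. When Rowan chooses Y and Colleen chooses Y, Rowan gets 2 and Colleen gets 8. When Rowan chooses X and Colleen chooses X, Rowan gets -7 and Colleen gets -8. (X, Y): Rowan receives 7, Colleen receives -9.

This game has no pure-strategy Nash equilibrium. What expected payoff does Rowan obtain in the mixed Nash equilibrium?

-7/9

In a mixed equilibrium Rowan is indifferent between Y and X; this condition fixes q.
  Rowan's payoff to Y: q·(-3) + (1−q)·2 = -5q + 2
  Rowan's payoff to X: q·(-7) + (1−q)·7 = -14q + 7
  -5q + 2 = -14q + 7  ⇒  9q = 5  ⇒  q = 5/9.
At equilibrium Rowan is indifferent across rows, so Rowan's payoff equals the payoff from Y: (5/9)·(-3) + (4/9)·2 = -7/9.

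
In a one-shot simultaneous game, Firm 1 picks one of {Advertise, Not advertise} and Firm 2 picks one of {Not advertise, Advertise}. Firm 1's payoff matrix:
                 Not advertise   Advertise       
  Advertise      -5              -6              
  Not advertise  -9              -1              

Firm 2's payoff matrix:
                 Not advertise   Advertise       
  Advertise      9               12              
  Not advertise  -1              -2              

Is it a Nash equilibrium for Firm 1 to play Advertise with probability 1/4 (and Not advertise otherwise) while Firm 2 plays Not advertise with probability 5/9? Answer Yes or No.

Check Firm 2's indifference given Firm 1's mix p = 1/4:
  payoff from Not advertise = 3/2; payoff from Advertise = 3/2 — equal.
Check Firm 1's indifference given Firm 2's mix q = 5/9:
  payoff from Advertise = -49/9; payoff from Not advertise = -49/9 — equal.
Both players are indifferent, so neither can profitably deviate.

Yes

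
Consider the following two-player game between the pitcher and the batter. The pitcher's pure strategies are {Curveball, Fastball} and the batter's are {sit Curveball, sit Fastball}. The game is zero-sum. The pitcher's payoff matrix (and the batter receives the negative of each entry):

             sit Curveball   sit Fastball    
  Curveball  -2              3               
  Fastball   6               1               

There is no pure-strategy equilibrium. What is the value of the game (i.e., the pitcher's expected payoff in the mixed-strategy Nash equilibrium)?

Set the pitcher's expected payoff from Curveball equal to that from Fastball:
  the pitcher's payoff from Curveball: q·(-2) + (1−q)·3 = -5q + 3
  the pitcher's payoff from Fastball: q·6 + (1−q)·1 = 5q + 1
  -5q + 3 = 5q + 1  ⇒  -10q = -2  ⇒  q = 1/5.
The value is the pitcher's expected payoff against this mix (using Curveball): (1/5)·(-2) + (4/5)·3 = 2.

v = 2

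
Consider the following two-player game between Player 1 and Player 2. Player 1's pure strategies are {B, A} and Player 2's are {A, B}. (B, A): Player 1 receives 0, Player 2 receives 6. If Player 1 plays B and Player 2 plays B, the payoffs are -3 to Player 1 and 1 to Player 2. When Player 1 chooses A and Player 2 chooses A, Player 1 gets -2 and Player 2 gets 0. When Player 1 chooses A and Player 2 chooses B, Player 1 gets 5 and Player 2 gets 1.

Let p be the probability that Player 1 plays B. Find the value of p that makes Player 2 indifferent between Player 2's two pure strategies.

In a mixed equilibrium Player 2 is indifferent between A and B; this condition fixes p.
  Player 2's payoff from A: p·6 + (1−p)·0 = 6p
  Player 2's payoff from B: p·1 + (1−p)·1 = 1
  6p = 1  ⇒  6p = 1  ⇒  p = 1/6.

p = 1/6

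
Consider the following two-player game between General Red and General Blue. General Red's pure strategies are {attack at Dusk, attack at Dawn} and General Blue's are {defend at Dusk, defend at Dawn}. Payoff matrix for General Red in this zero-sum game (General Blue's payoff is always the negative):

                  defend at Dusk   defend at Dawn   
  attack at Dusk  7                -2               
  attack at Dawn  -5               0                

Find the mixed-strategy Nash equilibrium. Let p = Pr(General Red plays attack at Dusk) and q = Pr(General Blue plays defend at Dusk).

In a mixed equilibrium General Blue is indifferent between defend at Dusk and defend at Dawn; this condition fixes p.
  General Blue's payoff from defend at Dusk: p·(-7) + (1−p)·5 = -12p + 5
  General Blue's payoff from defend at Dawn: p·2 + (1−p)·0 = 2p
  -12p + 5 = 2p  ⇒  -14p = -5  ⇒  p = 5/14.
Set General Red's expected payoff from attack at Dusk equal to that from attack at Dawn:
  General Red's expected payoff from attack at Dusk: q·7 + (1−q)·(-2) = 9q - 2
  General Red's expected payoff from attack at Dawn: q·(-5) + (1−q)·0 = -5q
  9q - 2 = -5q  ⇒  14q = 2  ⇒  q = 1/7.

p = 5/14, q = 1/7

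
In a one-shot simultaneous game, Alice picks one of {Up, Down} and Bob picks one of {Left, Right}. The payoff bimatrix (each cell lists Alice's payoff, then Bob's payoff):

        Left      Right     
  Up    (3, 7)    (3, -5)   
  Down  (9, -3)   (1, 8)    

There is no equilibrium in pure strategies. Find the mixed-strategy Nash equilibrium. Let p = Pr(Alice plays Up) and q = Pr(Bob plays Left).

In a mixed equilibrium Bob is indifferent between Left and Right; this condition fixes p.
  Bob's payoff to Left: p·7 + (1−p)·(-3) = 10p - 3
  Bob's payoff to Right: p·(-5) + (1−p)·8 = -13p + 8
  10p - 3 = -13p + 8  ⇒  23p = 11  ⇒  p = 11/23.
In a mixed equilibrium Alice is indifferent between Up and Down; this condition fixes q.
  Alice's expected payoff from Up: q·3 + (1−q)·3 = 3
  Alice's expected payoff from Down: q·9 + (1−q)·1 = 8q + 1
  3 = 8q + 1  ⇒  -8q = -2  ⇒  q = 1/4.

p = 11/23, q = 1/4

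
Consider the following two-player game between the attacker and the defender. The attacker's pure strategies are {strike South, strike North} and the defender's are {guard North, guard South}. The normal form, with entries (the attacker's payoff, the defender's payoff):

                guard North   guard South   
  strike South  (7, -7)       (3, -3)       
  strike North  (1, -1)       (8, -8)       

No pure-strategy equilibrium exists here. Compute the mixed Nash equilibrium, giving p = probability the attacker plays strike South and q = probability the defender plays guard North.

p = 7/11, q = 5/11

For the defender to be willing to mix, the defender must be indifferent between guard North and guard South, which pins down the attacker's mix.
  the defender's payoff from guard North: p·(-7) + (1−p)·(-1) = -6p - 1
  the defender's payoff from guard South: p·(-3) + (1−p)·(-8) = 5p - 8
  -6p - 1 = 5p - 8  ⇒  -11p = -7  ⇒  p = 7/11.
The defender's mix must leave the attacker indifferent between strike South and strike North.
  the attacker's payoff to strike South: q·7 + (1−q)·3 = 4q + 3
  the attacker's payoff to strike North: q·1 + (1−q)·8 = -7q + 8
  4q + 3 = -7q + 8  ⇒  11q = 5  ⇒  q = 5/11.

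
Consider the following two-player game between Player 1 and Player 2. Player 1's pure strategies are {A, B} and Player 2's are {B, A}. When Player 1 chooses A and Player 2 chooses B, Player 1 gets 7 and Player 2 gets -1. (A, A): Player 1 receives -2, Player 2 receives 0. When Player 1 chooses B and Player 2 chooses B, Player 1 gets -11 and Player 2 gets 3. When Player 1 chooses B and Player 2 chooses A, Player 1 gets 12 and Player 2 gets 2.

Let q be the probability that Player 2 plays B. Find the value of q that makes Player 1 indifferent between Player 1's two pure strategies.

Set Player 1's expected payoff from A equal to that from B:
  Player 1's payoff from A: q·7 + (1−q)·(-2) = 9q - 2
  Player 1's payoff from B: q·(-11) + (1−q)·12 = -23q + 12
  9q - 2 = -23q + 12  ⇒  32q = 14  ⇒  q = 7/16.

q = 7/16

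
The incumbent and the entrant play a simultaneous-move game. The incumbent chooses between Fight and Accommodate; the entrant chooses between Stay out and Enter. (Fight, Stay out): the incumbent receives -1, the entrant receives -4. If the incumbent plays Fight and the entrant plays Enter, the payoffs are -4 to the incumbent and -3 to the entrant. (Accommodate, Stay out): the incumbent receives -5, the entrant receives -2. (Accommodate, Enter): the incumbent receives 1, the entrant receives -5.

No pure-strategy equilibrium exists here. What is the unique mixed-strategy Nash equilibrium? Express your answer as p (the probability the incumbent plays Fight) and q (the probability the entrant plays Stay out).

p = 3/4, q = 5/9

The entrant's indifference between Stay out and Enter determines the incumbent's mixing probability p:
  the entrant's payoff to Stay out: p·(-4) + (1−p)·(-2) = -2p - 2
  the entrant's payoff to Enter: p·(-3) + (1−p)·(-5) = 2p - 5
  -2p - 2 = 2p - 5  ⇒  -4p = -3  ⇒  p = 3/4.
The incumbent's indifference between Fight and Accommodate determines the entrant's mixing probability q:
  the incumbent's payoff from Fight: q·(-1) + (1−q)·(-4) = 3q - 4
  the incumbent's payoff from Accommodate: q·(-5) + (1−q)·1 = -6q + 1
  3q - 4 = -6q + 1  ⇒  9q = 5  ⇒  q = 5/9.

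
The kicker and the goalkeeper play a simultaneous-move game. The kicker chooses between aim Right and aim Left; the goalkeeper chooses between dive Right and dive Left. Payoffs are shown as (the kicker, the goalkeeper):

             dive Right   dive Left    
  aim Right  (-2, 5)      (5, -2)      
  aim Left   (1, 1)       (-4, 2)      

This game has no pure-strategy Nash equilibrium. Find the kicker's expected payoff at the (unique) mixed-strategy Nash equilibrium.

The goalkeeper's mix must leave the kicker indifferent between aim Right and aim Left.
  the kicker's expected payoff from aim Right: q·(-2) + (1−q)·5 = -7q + 5
  the kicker's expected payoff from aim Left: q·1 + (1−q)·(-4) = 5q - 4
  -7q + 5 = 5q - 4  ⇒  -12q = -9  ⇒  q = 3/4.
At equilibrium the kicker is indifferent across rows, so the kicker's payoff equals the payoff from aim Right: (3/4)·(-2) + (1/4)·5 = -1/4.

-1/4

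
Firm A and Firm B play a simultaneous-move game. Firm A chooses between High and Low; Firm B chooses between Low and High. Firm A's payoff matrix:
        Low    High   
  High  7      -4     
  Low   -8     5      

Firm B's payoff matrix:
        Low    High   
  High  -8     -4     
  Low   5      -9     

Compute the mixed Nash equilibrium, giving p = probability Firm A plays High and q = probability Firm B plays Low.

Set Firm B's expected payoff from Low equal to that from High:
  Firm B's expected payoff from Low: p·(-8) + (1−p)·5 = -13p + 5
  Firm B's expected payoff from High: p·(-4) + (1−p)·(-9) = 5p - 9
  -13p + 5 = 5p - 9  ⇒  -18p = -14  ⇒  p = 7/9.
Firm B's mix must leave Firm A indifferent between High and Low.
  Firm A's payoff to High: q·7 + (1−q)·(-4) = 11q - 4
  Firm A's payoff to Low: q·(-8) + (1−q)·5 = -13q + 5
  11q - 4 = -13q + 5  ⇒  24q = 9  ⇒  q = 3/8.

p = 7/9, q = 3/8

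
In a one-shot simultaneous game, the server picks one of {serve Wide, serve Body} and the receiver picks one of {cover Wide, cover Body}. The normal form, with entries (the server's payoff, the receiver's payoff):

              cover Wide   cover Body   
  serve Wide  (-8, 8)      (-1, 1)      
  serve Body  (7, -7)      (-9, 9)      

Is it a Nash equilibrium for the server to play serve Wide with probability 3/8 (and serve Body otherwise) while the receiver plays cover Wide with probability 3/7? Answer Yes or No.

No

Given the server's mix p = 3/8, the receiver's payoff from cover Wide is -11/8 but from cover Body is 6. The receiver strictly prefers cover Body, so the receiver would not mix.
So the proposed profile is not a Nash equilibrium.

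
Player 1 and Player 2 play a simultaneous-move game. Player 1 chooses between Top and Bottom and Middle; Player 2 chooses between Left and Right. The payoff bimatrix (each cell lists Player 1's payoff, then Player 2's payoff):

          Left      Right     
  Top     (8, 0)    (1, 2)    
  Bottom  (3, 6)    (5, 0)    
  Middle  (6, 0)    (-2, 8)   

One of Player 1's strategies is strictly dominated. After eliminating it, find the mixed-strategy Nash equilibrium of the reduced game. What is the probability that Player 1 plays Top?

p = 3/4

Player 1's strategy Middle is strictly dominated by Top: 8 > 6 and 1 > -2. Eliminate Middle.
In a mixed equilibrium Player 2 is indifferent between Left and Right; this condition fixes p.
  Player 2's expected payoff from Left: p·0 + (1−p)·6 = -6p + 6
  Player 2's expected payoff from Right: p·2 + (1−p)·0 = 2p
  -6p + 6 = 2p  ⇒  -8p = -6  ⇒  p = 3/4.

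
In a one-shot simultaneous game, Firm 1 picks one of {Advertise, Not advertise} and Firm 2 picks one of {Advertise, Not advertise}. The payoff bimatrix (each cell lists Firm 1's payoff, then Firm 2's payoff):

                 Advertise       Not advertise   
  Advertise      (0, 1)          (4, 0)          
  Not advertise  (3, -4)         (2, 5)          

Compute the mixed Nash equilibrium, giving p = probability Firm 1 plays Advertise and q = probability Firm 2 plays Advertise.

Firm 2's indifference between Advertise and Not advertise determines Firm 1's mixing probability p:
  Firm 2's expected payoff from Advertise: p·1 + (1−p)·(-4) = 5p - 4
  Firm 2's expected payoff from Not advertise: p·0 + (1−p)·5 = -5p + 5
  5p - 4 = -5p + 5  ⇒  10p = 9  ⇒  p = 9/10.
In a mixed equilibrium Firm 1 is indifferent between Advertise and Not advertise; this condition fixes q.
  Firm 1's payoff from Advertise: q·0 + (1−q)·4 = -4q + 4
  Firm 1's payoff from Not advertise: q·3 + (1−q)·2 = q + 2
  -4q + 4 = q + 2  ⇒  -5q = -2  ⇒  q = 2/5.

p = 9/10, q = 2/5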